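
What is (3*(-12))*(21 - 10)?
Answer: -396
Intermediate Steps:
(3*(-12))*(21 - 10) = -36*11 = -396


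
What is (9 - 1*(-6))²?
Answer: 225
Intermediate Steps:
(9 - 1*(-6))² = (9 + 6)² = 15² = 225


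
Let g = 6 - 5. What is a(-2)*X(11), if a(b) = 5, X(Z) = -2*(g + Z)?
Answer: -120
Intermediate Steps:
g = 1
X(Z) = -2 - 2*Z (X(Z) = -2*(1 + Z) = -2 - 2*Z)
a(-2)*X(11) = 5*(-2 - 2*11) = 5*(-2 - 22) = 5*(-24) = -120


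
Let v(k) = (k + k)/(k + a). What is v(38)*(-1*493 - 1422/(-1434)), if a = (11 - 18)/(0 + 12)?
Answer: -107242080/107311 ≈ -999.36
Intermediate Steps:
a = -7/12 ≈ -0.58333
v(k) = 2*k/(-7/12 + k) (v(k) = (k + k)/(k - 7/12) = (2*k)/(-7/12 + k) = 2*k/(-7/12 + k))
v(38)*(-1*493 - 1422/(-1434)) = (24*38/(-7 + 12*38))*(-1*493 - 1422/(-1434)) = (24*38/(-7 + 456))*(-493 - 1422*(-1/1434)) = (24*38/449)*(-493 + 237/239) = (24*38*(1/449))*(-117590/239) = (912/449)*(-117590/239) = -107242080/107311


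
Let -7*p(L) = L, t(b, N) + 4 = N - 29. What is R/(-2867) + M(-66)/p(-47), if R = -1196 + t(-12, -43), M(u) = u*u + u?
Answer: 1833102/2867 ≈ 639.38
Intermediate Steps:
t(b, N) = -33 + N (t(b, N) = -4 + (N - 29) = -4 + (-29 + N) = -33 + N)
M(u) = u + u² (M(u) = u² + u = u + u²)
p(L) = -L/7
R = -1272 (R = -1196 + (-33 - 43) = -1196 - 76 = -1272)
R/(-2867) + M(-66)/p(-47) = -1272/(-2867) + (-66*(1 - 66))/((-⅐*(-47))) = -1272*(-1/2867) + (-66*(-65))/(47/7) = 1272/2867 + 4290*(7/47) = 1272/2867 + 30030/47 = 1833102/2867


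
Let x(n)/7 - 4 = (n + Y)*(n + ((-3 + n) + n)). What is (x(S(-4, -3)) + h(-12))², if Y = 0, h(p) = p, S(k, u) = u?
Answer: 71824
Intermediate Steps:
x(n) = 28 + 7*n*(-3 + 3*n) (x(n) = 28 + 7*((n + 0)*(n + ((-3 + n) + n))) = 28 + 7*(n*(n + (-3 + 2*n))) = 28 + 7*(n*(-3 + 3*n)) = 28 + 7*n*(-3 + 3*n))
(x(S(-4, -3)) + h(-12))² = ((28 - 21*(-3) + 21*(-3)²) - 12)² = ((28 + 63 + 21*9) - 12)² = ((28 + 63 + 189) - 12)² = (280 - 12)² = 268² = 71824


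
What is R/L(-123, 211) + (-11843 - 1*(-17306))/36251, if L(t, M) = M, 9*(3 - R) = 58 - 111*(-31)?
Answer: -115489235/68840649 ≈ -1.6776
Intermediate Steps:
R = -3472/9 (R = 3 - (58 - 111*(-31))/9 = 3 - (58 + 3441)/9 = 3 - ⅑*3499 = 3 - 3499/9 = -3472/9 ≈ -385.78)
R/L(-123, 211) + (-11843 - 1*(-17306))/36251 = -3472/9/211 + (-11843 - 1*(-17306))/36251 = -3472/9*1/211 + (-11843 + 17306)*(1/36251) = -3472/1899 + 5463*(1/36251) = -3472/1899 + 5463/36251 = -115489235/68840649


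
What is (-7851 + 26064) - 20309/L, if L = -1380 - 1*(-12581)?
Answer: 8868848/487 ≈ 18211.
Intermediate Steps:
L = 11201 (L = -1380 + 12581 = 11201)
(-7851 + 26064) - 20309/L = (-7851 + 26064) - 20309/11201 = 18213 - 20309*1/11201 = 18213 - 883/487 = 8868848/487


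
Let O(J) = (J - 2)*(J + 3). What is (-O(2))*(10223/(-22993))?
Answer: 0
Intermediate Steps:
O(J) = (-2 + J)*(3 + J)
(-O(2))*(10223/(-22993)) = (-(-6 + 2 + 2**2))*(10223/(-22993)) = (-(-6 + 2 + 4))*(10223*(-1/22993)) = -1*0*(-10223/22993) = 0*(-10223/22993) = 0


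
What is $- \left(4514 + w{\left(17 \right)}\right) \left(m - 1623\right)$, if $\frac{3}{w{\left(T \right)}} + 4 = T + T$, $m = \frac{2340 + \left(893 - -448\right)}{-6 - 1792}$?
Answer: $\frac{26378910747}{3596} \approx 7.3356 \cdot 10^{6}$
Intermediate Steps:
$m = - \frac{3681}{1798}$ ($m = \frac{2340 + \left(893 + 448\right)}{-1798} = \left(2340 + 1341\right) \left(- \frac{1}{1798}\right) = 3681 \left(- \frac{1}{1798}\right) = - \frac{3681}{1798} \approx -2.0473$)
$w{\left(T \right)} = \frac{3}{-4 + 2 T}$ ($w{\left(T \right)} = \frac{3}{-4 + \left(T + T\right)} = \frac{3}{-4 + 2 T}$)
$- \left(4514 + w{\left(17 \right)}\right) \left(m - 1623\right) = - \left(4514 + \frac{3}{2 \left(-2 + 17\right)}\right) \left(- \frac{3681}{1798} - 1623\right) = - \frac{\left(4514 + \frac{3}{2 \cdot 15}\right) \left(-2921835\right)}{1798} = - \frac{\left(4514 + \frac{3}{2} \cdot \frac{1}{15}\right) \left(-2921835\right)}{1798} = - \frac{\left(4514 + \frac{1}{10}\right) \left(-2921835\right)}{1798} = - \frac{45141 \left(-2921835\right)}{10 \cdot 1798} = \left(-1\right) \left(- \frac{26378910747}{3596}\right) = \frac{26378910747}{3596}$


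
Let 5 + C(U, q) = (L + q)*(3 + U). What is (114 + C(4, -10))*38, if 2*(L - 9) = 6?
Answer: 4674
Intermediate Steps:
L = 12 (L = 9 + (1/2)*6 = 9 + 3 = 12)
C(U, q) = -5 + (3 + U)*(12 + q) (C(U, q) = -5 + (12 + q)*(3 + U) = -5 + (3 + U)*(12 + q))
(114 + C(4, -10))*38 = (114 + (31 + 3*(-10) + 12*4 + 4*(-10)))*38 = (114 + (31 - 30 + 48 - 40))*38 = (114 + 9)*38 = 123*38 = 4674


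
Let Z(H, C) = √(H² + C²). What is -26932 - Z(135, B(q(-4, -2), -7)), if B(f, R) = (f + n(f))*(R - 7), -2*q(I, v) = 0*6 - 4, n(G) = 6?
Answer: -26932 - √30769 ≈ -27107.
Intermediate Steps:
q(I, v) = 2 (q(I, v) = -(0*6 - 4)/2 = -(0 - 4)/2 = -½*(-4) = 2)
B(f, R) = (-7 + R)*(6 + f) (B(f, R) = (f + 6)*(R - 7) = (6 + f)*(-7 + R) = (-7 + R)*(6 + f))
Z(H, C) = √(C² + H²)
-26932 - Z(135, B(q(-4, -2), -7)) = -26932 - √((-42 - 7*2 + 6*(-7) - 7*2)² + 135²) = -26932 - √((-42 - 14 - 42 - 14)² + 18225) = -26932 - √((-112)² + 18225) = -26932 - √(12544 + 18225) = -26932 - √30769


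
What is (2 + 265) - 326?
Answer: -59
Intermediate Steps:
(2 + 265) - 326 = 267 - 326 = -59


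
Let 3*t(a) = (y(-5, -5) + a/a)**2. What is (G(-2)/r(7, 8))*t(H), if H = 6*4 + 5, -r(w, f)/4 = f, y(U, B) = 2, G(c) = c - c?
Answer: 0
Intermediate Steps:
G(c) = 0
r(w, f) = -4*f
H = 29 (H = 24 + 5 = 29)
t(a) = 3 (t(a) = (2 + a/a)**2/3 = (2 + 1)**2/3 = (1/3)*3**2 = (1/3)*9 = 3)
(G(-2)/r(7, 8))*t(H) = (0/((-4*8)))*3 = (0/(-32))*3 = (0*(-1/32))*3 = 0*3 = 0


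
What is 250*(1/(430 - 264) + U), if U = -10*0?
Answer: 125/83 ≈ 1.5060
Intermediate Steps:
U = 0
250*(1/(430 - 264) + U) = 250*(1/(430 - 264) + 0) = 250*(1/166 + 0) = 250*(1/166) = 125/83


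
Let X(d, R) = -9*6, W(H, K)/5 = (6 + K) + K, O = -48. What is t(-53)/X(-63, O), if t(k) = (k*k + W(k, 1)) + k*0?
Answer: -2849/54 ≈ -52.759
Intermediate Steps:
W(H, K) = 30 + 10*K (W(H, K) = 5*((6 + K) + K) = 5*(6 + 2*K) = 30 + 10*K)
X(d, R) = -54
t(k) = 40 + k² (t(k) = (k*k + (30 + 10*1)) + k*0 = (k² + (30 + 10)) + 0 = (k² + 40) + 0 = (40 + k²) + 0 = 40 + k²)
t(-53)/X(-63, O) = (40 + (-53)²)/(-54) = (40 + 2809)*(-1/54) = 2849*(-1/54) = -2849/54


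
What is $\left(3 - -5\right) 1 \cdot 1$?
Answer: $8$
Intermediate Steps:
$\left(3 - -5\right) 1 \cdot 1 = \left(3 + 5\right) 1 \cdot 1 = 8 \cdot 1 \cdot 1 = 8 \cdot 1 = 8$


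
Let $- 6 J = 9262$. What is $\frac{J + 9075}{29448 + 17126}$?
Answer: $\frac{1027}{6351} \approx 0.16171$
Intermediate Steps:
$J = - \frac{4631}{3}$ ($J = \left(- \frac{1}{6}\right) 9262 = - \frac{4631}{3} \approx -1543.7$)
$\frac{J + 9075}{29448 + 17126} = \frac{- \frac{4631}{3} + 9075}{29448 + 17126} = \frac{22594}{3 \cdot 46574} = \frac{22594}{3} \cdot \frac{1}{46574} = \frac{1027}{6351}$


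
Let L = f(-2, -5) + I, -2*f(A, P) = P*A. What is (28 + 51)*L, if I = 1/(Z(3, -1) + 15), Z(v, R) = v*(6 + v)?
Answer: -16511/42 ≈ -393.12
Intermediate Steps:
f(A, P) = -A*P/2 (f(A, P) = -P*A/2 = -A*P/2)
I = 1/42 (I = 1/(3*(6 + 3) + 15) = 1/(3*9 + 15) = 1/(27 + 15) = 1/42 ≈ 0.023810)
L = -209/42 (L = -½*(-2)*(-5) + 1/42 = -5 + 1/42 = -209/42 ≈ -4.9762)
(28 + 51)*L = (28 + 51)*(-209/42) = 79*(-209/42) = -16511/42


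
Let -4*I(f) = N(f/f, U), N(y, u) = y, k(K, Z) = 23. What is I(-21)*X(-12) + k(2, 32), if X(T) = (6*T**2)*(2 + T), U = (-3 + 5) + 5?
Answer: 2183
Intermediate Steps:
U = 7 (U = 2 + 5 = 7)
X(T) = 6*T**2*(2 + T)
I(f) = -1/4 (I(f) = -f/(4*f) = -1/4*1 = -1/4)
I(-21)*X(-12) + k(2, 32) = -3*(-12)**2*(2 - 12)/2 + 23 = -3*144*(-10)/2 + 23 = -1/4*(-8640) + 23 = 2160 + 23 = 2183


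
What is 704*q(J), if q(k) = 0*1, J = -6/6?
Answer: 0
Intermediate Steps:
J = -1 (J = -6*1/6 = -1)
q(k) = 0
704*q(J) = 704*0 = 0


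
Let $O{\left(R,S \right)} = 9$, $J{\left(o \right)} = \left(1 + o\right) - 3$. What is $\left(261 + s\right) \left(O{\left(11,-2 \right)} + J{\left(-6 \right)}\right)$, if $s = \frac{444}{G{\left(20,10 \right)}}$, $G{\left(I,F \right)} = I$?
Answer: $\frac{1416}{5} \approx 283.2$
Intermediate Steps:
$J{\left(o \right)} = -2 + o$
$s = \frac{111}{5}$ ($s = \frac{444}{20} = 444 \cdot \frac{1}{20} = \frac{111}{5} \approx 22.2$)
$\left(261 + s\right) \left(O{\left(11,-2 \right)} + J{\left(-6 \right)}\right) = \left(261 + \frac{111}{5}\right) \left(9 - 8\right) = \frac{1416 \left(9 - 8\right)}{5} = \frac{1416}{5} \cdot 1 = \frac{1416}{5}$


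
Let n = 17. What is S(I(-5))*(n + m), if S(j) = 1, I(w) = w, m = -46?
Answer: -29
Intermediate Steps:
S(I(-5))*(n + m) = 1*(17 - 46) = 1*(-29) = -29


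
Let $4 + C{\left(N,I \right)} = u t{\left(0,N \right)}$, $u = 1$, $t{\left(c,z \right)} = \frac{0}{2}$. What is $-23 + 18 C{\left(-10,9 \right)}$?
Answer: $-95$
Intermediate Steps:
$t{\left(c,z \right)} = 0$ ($t{\left(c,z \right)} = 0 \cdot \frac{1}{2} = 0$)
$C{\left(N,I \right)} = -4$ ($C{\left(N,I \right)} = -4 + 1 \cdot 0 = -4 + 0 = -4$)
$-23 + 18 C{\left(-10,9 \right)} = -23 + 18 \left(-4\right) = -23 - 72 = -95$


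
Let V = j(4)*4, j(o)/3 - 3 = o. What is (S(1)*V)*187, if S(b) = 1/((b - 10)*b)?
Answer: -5236/3 ≈ -1745.3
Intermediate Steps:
j(o) = 9 + 3*o
S(b) = 1/(b*(-10 + b)) (S(b) = 1/((-10 + b)*b) = 1/(b*(-10 + b)))
V = 84 (V = (9 + 3*4)*4 = (9 + 12)*4 = 21*4 = 84)
(S(1)*V)*187 = ((1/(1*(-10 + 1)))*84)*187 = ((1/(-9))*84)*187 = ((1*(-1/9))*84)*187 = -1/9*84*187 = -28/3*187 = -5236/3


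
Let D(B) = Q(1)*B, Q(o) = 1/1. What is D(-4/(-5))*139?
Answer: 556/5 ≈ 111.20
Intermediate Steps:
Q(o) = 1
D(B) = B (D(B) = 1*B = B)
D(-4/(-5))*139 = -4/(-5)*139 = -4*(-⅕)*139 = (⅘)*139 = 556/5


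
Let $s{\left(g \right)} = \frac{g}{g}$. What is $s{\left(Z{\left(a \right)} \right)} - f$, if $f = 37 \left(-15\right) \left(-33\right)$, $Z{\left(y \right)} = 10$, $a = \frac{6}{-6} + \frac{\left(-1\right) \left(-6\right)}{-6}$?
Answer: $-18314$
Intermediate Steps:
$a = -2$ ($a = 6 \left(- \frac{1}{6}\right) + 6 \left(- \frac{1}{6}\right) = -1 - 1 = -2$)
$s{\left(g \right)} = 1$
$f = 18315$ ($f = \left(-555\right) \left(-33\right) = 18315$)
$s{\left(Z{\left(a \right)} \right)} - f = 1 - 18315 = -18314$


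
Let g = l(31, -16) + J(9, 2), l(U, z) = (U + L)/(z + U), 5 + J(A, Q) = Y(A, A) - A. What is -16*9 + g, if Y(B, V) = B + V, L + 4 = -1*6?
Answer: -693/5 ≈ -138.60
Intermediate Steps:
L = -10 (L = -4 - 1*6 = -4 - 6 = -10)
J(A, Q) = -5 + A (J(A, Q) = -5 + ((A + A) - A) = -5 + (2*A - A) = -5 + A)
l(U, z) = (-10 + U)/(U + z) (l(U, z) = (U - 10)/(z + U) = (-10 + U)/(U + z))
g = 27/5 (g = (-10 + 31)/(31 - 16) + (-5 + 9) = 21/15 + 4 = (1/15)*21 + 4 = 7/5 + 4 = 27/5 ≈ 5.4000)
-16*9 + g = -16*9 + 27/5 = -144 + 27/5 = -693/5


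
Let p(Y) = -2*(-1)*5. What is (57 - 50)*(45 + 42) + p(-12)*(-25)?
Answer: 359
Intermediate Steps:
p(Y) = 10 (p(Y) = 2*5 = 10)
(57 - 50)*(45 + 42) + p(-12)*(-25) = (57 - 50)*(45 + 42) + 10*(-25) = 7*87 - 250 = 609 - 250 = 359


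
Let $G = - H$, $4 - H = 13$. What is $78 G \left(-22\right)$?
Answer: $-15444$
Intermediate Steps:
$H = -9$ ($H = 4 - 13 = -9$)
$G = 9$ ($G = \left(-1\right) \left(-9\right) = 9$)
$78 G \left(-22\right) = 78 \cdot 9 \left(-22\right) = 702 \left(-22\right) = -15444$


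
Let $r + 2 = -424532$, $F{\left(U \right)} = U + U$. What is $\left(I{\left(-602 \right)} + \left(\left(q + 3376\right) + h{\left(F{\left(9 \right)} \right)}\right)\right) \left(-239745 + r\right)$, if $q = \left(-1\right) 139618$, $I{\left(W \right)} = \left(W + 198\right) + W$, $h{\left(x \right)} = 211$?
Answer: $91030801323$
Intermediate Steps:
$F{\left(U \right)} = 2 U$
$r = -424534$ ($r = -2 - 424532 = -424534$)
$I{\left(W \right)} = 198 + 2 W$ ($I{\left(W \right)} = \left(198 + W\right) + W = 198 + 2 W$)
$q = -139618$
$\left(I{\left(-602 \right)} + \left(\left(q + 3376\right) + h{\left(F{\left(9 \right)} \right)}\right)\right) \left(-239745 + r\right) = \left(\left(198 + 2 \left(-602\right)\right) + \left(\left(-139618 + 3376\right) + 211\right)\right) \left(-239745 - 424534\right) = \left(\left(198 - 1204\right) + \left(-136242 + 211\right)\right) \left(-664279\right) = \left(-1006 - 136031\right) \left(-664279\right) = \left(-137037\right) \left(-664279\right) = 91030801323$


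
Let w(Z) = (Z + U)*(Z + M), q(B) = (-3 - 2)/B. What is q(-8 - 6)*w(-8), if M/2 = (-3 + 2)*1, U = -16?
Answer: 600/7 ≈ 85.714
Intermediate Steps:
q(B) = -5/B
M = -2 (M = 2*((-3 + 2)*1) = 2*(-1*1) = 2*(-1) = -2)
w(Z) = (-16 + Z)*(-2 + Z) (w(Z) = (Z - 16)*(Z - 2) = (-16 + Z)*(-2 + Z))
q(-8 - 6)*w(-8) = (-5/(-8 - 6))*(32 + (-8)² - 18*(-8)) = (-5/(-14))*(32 + 64 + 144) = -5*(-1/14)*240 = (5/14)*240 = 600/7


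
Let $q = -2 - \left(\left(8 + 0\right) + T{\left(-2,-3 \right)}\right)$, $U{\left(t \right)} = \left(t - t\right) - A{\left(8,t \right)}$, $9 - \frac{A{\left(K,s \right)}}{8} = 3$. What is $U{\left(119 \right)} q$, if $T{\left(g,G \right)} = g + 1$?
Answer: $432$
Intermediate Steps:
$T{\left(g,G \right)} = 1 + g$
$A{\left(K,s \right)} = 48$ ($A{\left(K,s \right)} = 72 - 24 = 48$)
$U{\left(t \right)} = -48$ ($U{\left(t \right)} = \left(t - t\right) - 48 = 0 - 48 = -48$)
$q = -9$ ($q = -2 - \left(\left(8 + 0\right) + \left(1 - 2\right)\right) = -2 - \left(8 - 1\right) = -2 - 7 = -9$)
$U{\left(119 \right)} q = \left(-48\right) \left(-9\right) = 432$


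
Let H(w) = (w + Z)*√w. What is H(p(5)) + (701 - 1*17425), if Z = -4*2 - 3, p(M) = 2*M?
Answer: -16724 - √10 ≈ -16727.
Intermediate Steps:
Z = -11 (Z = -8 - 3 = -11)
H(w) = √w*(-11 + w) (H(w) = (w - 11)*√w = (-11 + w)*√w = √w*(-11 + w))
H(p(5)) + (701 - 1*17425) = √(2*5)*(-11 + 2*5) + (701 - 1*17425) = √10*(-11 + 10) + (701 - 17425) = √10*(-1) - 16724 = -√10 - 16724 = -16724 - √10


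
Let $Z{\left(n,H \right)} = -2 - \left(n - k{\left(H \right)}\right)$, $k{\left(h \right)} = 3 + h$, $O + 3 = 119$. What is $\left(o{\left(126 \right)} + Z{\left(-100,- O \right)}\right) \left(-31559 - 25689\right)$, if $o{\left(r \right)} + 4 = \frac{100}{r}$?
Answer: $\frac{65663456}{63} \approx 1.0423 \cdot 10^{6}$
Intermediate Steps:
$O = 116$ ($O = -3 + 119 = 116$)
$o{\left(r \right)} = -4 + \frac{100}{r}$
$Z{\left(n,H \right)} = 1 + H - n$ ($Z{\left(n,H \right)} = -2 - \left(-3 + n - H\right) = -2 + \left(3 + H - n\right) = 1 + H - n$)
$\left(o{\left(126 \right)} + Z{\left(-100,- O \right)}\right) \left(-31559 - 25689\right) = \left(\left(-4 + \frac{100}{126}\right) - 15\right) \left(-31559 - 25689\right) = \left(\left(-4 + 100 \cdot \frac{1}{126}\right) + \left(1 - 116 + 100\right)\right) \left(-57248\right) = \left(\left(-4 + \frac{50}{63}\right) - 15\right) \left(-57248\right) = \left(- \frac{202}{63} - 15\right) \left(-57248\right) = \left(- \frac{1147}{63}\right) \left(-57248\right) = \frac{65663456}{63}$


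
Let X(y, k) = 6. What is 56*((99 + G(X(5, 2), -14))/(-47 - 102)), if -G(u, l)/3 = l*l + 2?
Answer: 27720/149 ≈ 186.04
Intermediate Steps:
G(u, l) = -6 - 3*l² (G(u, l) = -3*(l*l + 2) = -3*(l² + 2) = -3*(2 + l²) = -6 - 3*l²)
56*((99 + G(X(5, 2), -14))/(-47 - 102)) = 56*((99 + (-6 - 3*(-14)²))/(-47 - 102)) = 56*((99 + (-6 - 3*196))/(-149)) = 56*((99 + (-6 - 588))*(-1/149)) = 56*((99 - 594)*(-1/149)) = 56*(-495*(-1/149)) = 56*(495/149) = 27720/149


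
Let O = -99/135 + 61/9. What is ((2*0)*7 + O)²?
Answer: 73984/2025 ≈ 36.535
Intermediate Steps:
O = 272/45 (O = -99*1/135 + 61*(⅑) = -11/15 + 61/9 = 272/45 ≈ 6.0444)
((2*0)*7 + O)² = ((2*0)*7 + 272/45)² = (0*7 + 272/45)² = (0 + 272/45)² = (272/45)² = 73984/2025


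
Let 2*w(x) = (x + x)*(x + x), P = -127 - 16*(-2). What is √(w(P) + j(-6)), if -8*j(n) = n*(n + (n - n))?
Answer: √72182/2 ≈ 134.33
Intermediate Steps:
P = -95 (P = -127 + 32 = -95)
w(x) = 2*x² (w(x) = ((x + x)*(x + x))/2 = ((2*x)*(2*x))/2 = (4*x²)/2 = 2*x²)
j(n) = -n²/8 (j(n) = -n*(n + (n - n))/8 = -n*(n + 0)/8 = -n*n/8 = -n²/8)
√(w(P) + j(-6)) = √(2*(-95)² - ⅛*(-6)²) = √(2*9025 - ⅛*36) = √(18050 - 9/2) = √(36091/2) = √72182/2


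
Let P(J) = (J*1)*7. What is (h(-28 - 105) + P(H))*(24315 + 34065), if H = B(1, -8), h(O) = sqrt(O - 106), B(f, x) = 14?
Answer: 5721240 + 58380*I*sqrt(239) ≈ 5.7212e+6 + 9.0253e+5*I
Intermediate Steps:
h(O) = sqrt(-106 + O)
H = 14
P(J) = 7*J (P(J) = J*7 = 7*J)
(h(-28 - 105) + P(H))*(24315 + 34065) = (sqrt(-106 + (-28 - 105)) + 7*14)*(24315 + 34065) = (sqrt(-106 - 133) + 98)*58380 = (sqrt(-239) + 98)*58380 = (I*sqrt(239) + 98)*58380 = (98 + I*sqrt(239))*58380 = 5721240 + 58380*I*sqrt(239)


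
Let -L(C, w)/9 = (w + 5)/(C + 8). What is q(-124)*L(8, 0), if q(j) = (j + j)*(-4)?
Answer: -2790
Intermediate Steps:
q(j) = -8*j (q(j) = (2*j)*(-4) = -8*j)
L(C, w) = -9*(5 + w)/(8 + C) (L(C, w) = -9*(w + 5)/(C + 8) = -9*(5 + w)/(8 + C))
q(-124)*L(8, 0) = (-8*(-124))*(9*(-5 - 1*0)/(8 + 8)) = 992*(9*(-5 + 0)/16) = 992*(9*(1/16)*(-5)) = 992*(-45/16) = -2790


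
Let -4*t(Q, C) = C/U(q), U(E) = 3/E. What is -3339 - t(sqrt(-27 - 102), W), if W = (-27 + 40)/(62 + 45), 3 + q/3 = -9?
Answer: -357312/107 ≈ -3339.4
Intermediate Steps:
q = -36 (q = -9 + 3*(-9) = -9 - 27 = -36)
W = 13/107 ≈ 0.12150
t(Q, C) = 3*C (t(Q, C) = -C/(4*(3/(-36))) = -C/(4*(3*(-1/36))) = -C/(4*(-1/12)) = -C*(-12)/4 = -(-3)*C = 3*C)
-3339 - t(sqrt(-27 - 102), W) = -3339 - 3*13/107 = -3339 - 1*39/107 = -3339 - 39/107 = -357312/107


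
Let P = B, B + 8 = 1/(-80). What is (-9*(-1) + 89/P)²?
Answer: 1825201/410881 ≈ 4.4422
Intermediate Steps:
B = -641/80 (B = -8 + 1/(-80) = -8 - 1/80 = -641/80 ≈ -8.0125)
P = -641/80 ≈ -8.0125
(-9*(-1) + 89/P)² = (-9*(-1) + 89/(-641/80))² = (9 + 89*(-80/641))² = (9 - 7120/641)² = (-1351/641)² = 1825201/410881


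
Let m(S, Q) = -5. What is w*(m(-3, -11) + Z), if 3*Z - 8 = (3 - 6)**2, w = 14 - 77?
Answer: -42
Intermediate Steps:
w = -63
Z = 17/3 (Z = 8/3 + (3 - 6)**2/3 = 8/3 + (1/3)*(-3)**2 = 8/3 + (1/3)*9 = 8/3 + 3 = 17/3 ≈ 5.6667)
w*(m(-3, -11) + Z) = -63*(-5 + 17/3) = -63*2/3 = -42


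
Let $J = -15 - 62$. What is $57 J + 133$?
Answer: $-4256$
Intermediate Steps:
$J = -77$
$57 J + 133 = 57 \left(-77\right) + 133 = -4389 + 133 = -4256$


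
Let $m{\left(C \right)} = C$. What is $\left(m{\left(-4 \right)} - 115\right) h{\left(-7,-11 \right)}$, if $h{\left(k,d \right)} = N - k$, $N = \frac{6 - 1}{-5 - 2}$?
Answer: $-748$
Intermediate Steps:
$N = - \frac{5}{7}$ ($N = \frac{6 - 1}{-7} = 5 \left(- \frac{1}{7}\right) = - \frac{5}{7} \approx -0.71429$)
$h{\left(k,d \right)} = - \frac{5}{7} - k$
$\left(m{\left(-4 \right)} - 115\right) h{\left(-7,-11 \right)} = \left(-4 - 115\right) \left(- \frac{5}{7} - -7\right) = - 119 \left(- \frac{5}{7} + 7\right) = \left(-119\right) \frac{44}{7} = -748$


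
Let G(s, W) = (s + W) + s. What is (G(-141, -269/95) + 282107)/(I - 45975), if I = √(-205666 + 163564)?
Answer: -82059569890/13387037271 - 26773106*I*√4678/66935186355 ≈ -6.1298 - 0.027357*I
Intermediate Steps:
G(s, W) = W + 2*s (G(s, W) = (W + s) + s = W + 2*s)
I = 3*I*√4678 (I = √(-42102) = 3*I*√4678 ≈ 205.19*I)
(G(-141, -269/95) + 282107)/(I - 45975) = ((-269/95 + 2*(-141)) + 282107)/(3*I*√4678 - 45975) = ((-269*1/95 - 282) + 282107)/(-45975 + 3*I*√4678) = ((-269/95 - 282) + 282107)/(-45975 + 3*I*√4678) = (-27059/95 + 282107)/(-45975 + 3*I*√4678) = 26773106/(95*(-45975 + 3*I*√4678))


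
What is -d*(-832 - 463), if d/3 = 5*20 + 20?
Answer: 466200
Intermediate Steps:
d = 360 (d = 3*(5*20 + 20) = 3*(100 + 20) = 3*120 = 360)
-d*(-832 - 463) = -360*(-832 - 463) = -360*(-1295) = -1*(-466200) = 466200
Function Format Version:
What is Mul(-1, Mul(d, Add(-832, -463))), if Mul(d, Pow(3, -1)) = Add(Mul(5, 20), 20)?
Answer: 466200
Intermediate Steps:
d = 360 (d = Mul(3, Add(Mul(5, 20), 20)) = Mul(3, Add(100, 20)) = Mul(3, 120) = 360)
Mul(-1, Mul(d, Add(-832, -463))) = Mul(-1, Mul(360, Add(-832, -463))) = Mul(-1, Mul(360, -1295)) = Mul(-1, -466200) = 466200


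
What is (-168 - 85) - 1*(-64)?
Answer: -189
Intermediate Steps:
(-168 - 85) - 1*(-64) = -253 + 64 = -189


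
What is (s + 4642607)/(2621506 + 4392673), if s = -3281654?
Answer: 1360953/7014179 ≈ 0.19403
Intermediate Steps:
(s + 4642607)/(2621506 + 4392673) = (-3281654 + 4642607)/(2621506 + 4392673) = 1360953/7014179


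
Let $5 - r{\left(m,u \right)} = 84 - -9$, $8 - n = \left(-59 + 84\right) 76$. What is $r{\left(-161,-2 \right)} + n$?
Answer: $-1980$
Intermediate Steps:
$n = -1892$ ($n = 8 - \left(-59 + 84\right) 76 = 8 - 25 \cdot 76 = 8 - 1900 = -1892$)
$r{\left(m,u \right)} = -88$ ($r{\left(m,u \right)} = 5 - \left(84 - -9\right) = 5 - \left(84 + 9\right) = 5 - 93 = -88$)
$r{\left(-161,-2 \right)} + n = -88 - 1892 = -1980$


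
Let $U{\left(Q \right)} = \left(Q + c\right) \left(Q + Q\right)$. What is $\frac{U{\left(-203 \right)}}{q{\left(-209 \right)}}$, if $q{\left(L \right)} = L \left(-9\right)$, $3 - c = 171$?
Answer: $\frac{150626}{1881} \approx 80.078$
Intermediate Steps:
$c = -168$ ($c = 3 - 171 = -168$)
$U{\left(Q \right)} = 2 Q \left(-168 + Q\right)$ ($U{\left(Q \right)} = \left(Q - 168\right) \left(Q + Q\right) = \left(-168 + Q\right) 2 Q = 2 Q \left(-168 + Q\right)$)
$q{\left(L \right)} = - 9 L$
$\frac{U{\left(-203 \right)}}{q{\left(-209 \right)}} = \frac{2 \left(-203\right) \left(-168 - 203\right)}{\left(-9\right) \left(-209\right)} = \frac{2 \left(-203\right) \left(-371\right)}{1881} = 150626 \cdot \frac{1}{1881} = \frac{150626}{1881}$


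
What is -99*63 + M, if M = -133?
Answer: -6370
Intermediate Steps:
-99*63 + M = -99*63 - 133 = -6237 - 133 = -6370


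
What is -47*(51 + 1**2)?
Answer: -2444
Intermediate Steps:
-47*(51 + 1**2) = -47*(51 + 1) = -47*52 = -2444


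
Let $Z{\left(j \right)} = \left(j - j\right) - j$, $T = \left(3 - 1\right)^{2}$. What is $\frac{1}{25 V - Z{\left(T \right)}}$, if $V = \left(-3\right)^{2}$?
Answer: $\frac{1}{229} \approx 0.0043668$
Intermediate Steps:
$T = 4$ ($T = 2^{2} = 4$)
$Z{\left(j \right)} = - j$ ($Z{\left(j \right)} = 0 - j = - j$)
$V = 9$
$\frac{1}{25 V - Z{\left(T \right)}} = \frac{1}{25 \cdot 9 - \left(-1\right) 4} = \frac{1}{225 - -4} = \frac{1}{225 + 4} = \frac{1}{229}$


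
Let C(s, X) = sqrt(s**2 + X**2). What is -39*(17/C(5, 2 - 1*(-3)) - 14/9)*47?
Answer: 8554/3 - 31161*sqrt(2)/10 ≈ -1555.5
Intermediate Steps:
C(s, X) = sqrt(X**2 + s**2)
-39*(17/C(5, 2 - 1*(-3)) - 14/9)*47 = -39*(17/(sqrt((2 - 1*(-3))**2 + 5**2)) - 14/9)*47 = -39*(17/(sqrt((2 + 3)**2 + 25)) - 14*1/9)*47 = -39*(17/(sqrt(5**2 + 25)) - 14/9)*47 = -39*(17/(sqrt(25 + 25)) - 14/9)*47 = -39*(17/(sqrt(50)) - 14/9)*47 = -39*(17/((5*sqrt(2))) - 14/9)*47 = -39*(17*(sqrt(2)/10) - 14/9)*47 = -39*(17*sqrt(2)/10 - 14/9)*47 = -39*(-14/9 + 17*sqrt(2)/10)*47 = (182/3 - 663*sqrt(2)/10)*47 = 8554/3 - 31161*sqrt(2)/10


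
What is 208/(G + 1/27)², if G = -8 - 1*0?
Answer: 151632/46225 ≈ 3.2803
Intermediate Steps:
G = -8 (G = -8 + 0 = -8)
208/(G + 1/27)² = 208/(-8 + 1/27)² = 208/(-215/27)² = 208/(46225/729) = (729/46225)*208 = 151632/46225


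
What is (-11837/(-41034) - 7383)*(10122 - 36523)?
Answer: 1142568089455/5862 ≈ 1.9491e+8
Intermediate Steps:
(-11837/(-41034) - 7383)*(10122 - 36523) = (-11837*(-1/41034) - 7383)*(-26401) = (1691/5862 - 7383)*(-26401) = -43277455/5862*(-26401) = 1142568089455/5862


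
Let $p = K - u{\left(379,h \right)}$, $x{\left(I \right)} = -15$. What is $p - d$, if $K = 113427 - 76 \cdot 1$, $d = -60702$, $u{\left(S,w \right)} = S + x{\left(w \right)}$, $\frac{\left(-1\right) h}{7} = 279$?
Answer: $173689$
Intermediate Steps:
$h = -1953$ ($h = \left(-7\right) 279 = -1953$)
$u{\left(S,w \right)} = -15 + S$ ($u{\left(S,w \right)} = S - 15 = -15 + S$)
$K = 113351$ ($K = 113427 - 76 = 113351$)
$p = 112987$ ($p = 113351 - \left(-15 + 379\right) = 113351 - 364 = 112987$)
$p - d = 112987 - -60702 = 112987 + 60702 = 173689$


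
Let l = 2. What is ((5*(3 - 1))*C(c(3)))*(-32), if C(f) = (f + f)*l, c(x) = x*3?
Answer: -11520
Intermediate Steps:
c(x) = 3*x
C(f) = 4*f (C(f) = (f + f)*2 = (2*f)*2 = 4*f)
((5*(3 - 1))*C(c(3)))*(-32) = ((5*(3 - 1))*(4*(3*3)))*(-32) = ((5*2)*(4*9))*(-32) = (10*36)*(-32) = 360*(-32) = -11520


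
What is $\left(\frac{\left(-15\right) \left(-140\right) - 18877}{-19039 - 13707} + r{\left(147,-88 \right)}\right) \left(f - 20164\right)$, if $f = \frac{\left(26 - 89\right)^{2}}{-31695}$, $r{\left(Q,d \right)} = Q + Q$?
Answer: $- \frac{2054521248484283}{345961490} \approx -5.9386 \cdot 10^{6}$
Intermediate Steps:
$r{\left(Q,d \right)} = 2 Q$
$f = - \frac{1323}{10565}$ ($f = \left(-63\right)^{2} \left(- \frac{1}{31695}\right) = 3969 \left(- \frac{1}{31695}\right) = - \frac{1323}{10565} \approx -0.12522$)
$\left(\frac{\left(-15\right) \left(-140\right) - 18877}{-19039 - 13707} + r{\left(147,-88 \right)}\right) \left(f - 20164\right) = \left(\frac{\left(-15\right) \left(-140\right) - 18877}{-19039 - 13707} + 2 \cdot 147\right) \left(- \frac{1323}{10565} - 20164\right) = \left(\frac{2100 - 18877}{-32746} + 294\right) \left(- \frac{213033983}{10565}\right) = \left(\left(-16777\right) \left(- \frac{1}{32746}\right) + 294\right) \left(- \frac{213033983}{10565}\right) = \left(\frac{16777}{32746} + 294\right) \left(- \frac{213033983}{10565}\right) = \frac{9644101}{32746} \left(- \frac{213033983}{10565}\right) = - \frac{2054521248484283}{345961490}$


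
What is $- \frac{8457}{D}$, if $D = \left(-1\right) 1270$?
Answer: $\frac{8457}{1270} \approx 6.6591$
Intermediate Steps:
$D = -1270$
$- \frac{8457}{D} = - \frac{8457}{-1270} = \left(-8457\right) \left(- \frac{1}{1270}\right) = \frac{8457}{1270}$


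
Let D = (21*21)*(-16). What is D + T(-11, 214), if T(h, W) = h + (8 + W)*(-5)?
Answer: -8177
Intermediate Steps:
D = -7056 (D = 441*(-16) = -7056)
T(h, W) = -40 + h - 5*W (T(h, W) = h + (-40 - 5*W) = -40 + h - 5*W)
D + T(-11, 214) = -7056 + (-40 - 11 - 5*214) = -7056 + (-40 - 11 - 1070) = -7056 - 1121 = -8177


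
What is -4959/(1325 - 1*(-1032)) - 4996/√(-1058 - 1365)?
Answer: -4959/2357 + 4996*I*√2423/2423 ≈ -2.1039 + 101.5*I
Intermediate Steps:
-4959/(1325 - 1*(-1032)) - 4996/√(-1058 - 1365) = -4959/(1325 + 1032) - 4996*(-I*√2423/2423) = -4959/2357 - 4996*(-I*√2423/2423) = -4959*1/2357 - (-4996)*I*√2423/2423 = -4959/2357 + 4996*I*√2423/2423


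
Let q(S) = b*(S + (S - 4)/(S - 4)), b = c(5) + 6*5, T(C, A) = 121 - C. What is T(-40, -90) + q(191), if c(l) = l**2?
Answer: 10721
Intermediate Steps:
b = 55 (b = 5**2 + 6*5 = 25 + 30 = 55)
q(S) = 55 + 55*S (q(S) = 55*(S + (S - 4)/(S - 4)) = 55*(S + (-4 + S)/(-4 + S)) = 55*(S + 1) = 55*(1 + S) = 55 + 55*S)
T(-40, -90) + q(191) = (121 - 1*(-40)) + (55 + 55*191) = (121 + 40) + (55 + 10505) = 161 + 10560 = 10721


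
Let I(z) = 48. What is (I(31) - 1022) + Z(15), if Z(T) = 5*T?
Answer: -899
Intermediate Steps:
(I(31) - 1022) + Z(15) = (48 - 1022) + 5*15 = -974 + 75 = -899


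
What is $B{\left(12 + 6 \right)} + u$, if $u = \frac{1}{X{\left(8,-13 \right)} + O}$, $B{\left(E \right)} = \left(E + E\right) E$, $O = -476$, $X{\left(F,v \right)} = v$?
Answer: $\frac{316871}{489} \approx 648.0$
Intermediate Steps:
$B{\left(E \right)} = 2 E^{2}$ ($B{\left(E \right)} = 2 E E = 2 E^{2}$)
$u = - \frac{1}{489}$ ($u = \frac{1}{-13 - 476} = \frac{1}{-489} = - \frac{1}{489} \approx -0.002045$)
$B{\left(12 + 6 \right)} + u = 2 \left(12 + 6\right)^{2} - \frac{1}{489} = 2 \cdot 18^{2} - \frac{1}{489} = 2 \cdot 324 - \frac{1}{489} = 648 - \frac{1}{489} = \frac{316871}{489}$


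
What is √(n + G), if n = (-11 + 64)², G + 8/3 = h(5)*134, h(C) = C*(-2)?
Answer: √13197/3 ≈ 38.293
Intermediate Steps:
h(C) = -2*C
G = -4028/3 (G = -8/3 - 2*5*134 = -8/3 - 10*134 = -8/3 - 1340 = -4028/3 ≈ -1342.7)
n = 2809 (n = 53² = 2809)
√(n + G) = √(2809 - 4028/3) = √(4399/3) = √13197/3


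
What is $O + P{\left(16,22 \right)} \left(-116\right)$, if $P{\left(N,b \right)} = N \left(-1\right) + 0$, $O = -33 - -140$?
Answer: $1963$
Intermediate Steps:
$O = 107$ ($O = -33 + 140 = 107$)
$P{\left(N,b \right)} = - N$ ($P{\left(N,b \right)} = - N + 0 = - N$)
$O + P{\left(16,22 \right)} \left(-116\right) = 107 + \left(-1\right) 16 \left(-116\right) = 107 - -1856 = 107 + 1856 = 1963$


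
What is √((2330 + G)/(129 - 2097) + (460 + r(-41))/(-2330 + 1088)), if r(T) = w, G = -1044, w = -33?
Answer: I*√1149303882/33948 ≈ 0.99863*I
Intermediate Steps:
r(T) = -33
√((2330 + G)/(129 - 2097) + (460 + r(-41))/(-2330 + 1088)) = √((2330 - 1044)/(129 - 2097) + (460 - 33)/(-2330 + 1088)) = √(1286/(-1968) + 427/(-1242)) = √(1286*(-1/1968) + 427*(-1/1242)) = √(-643/984 - 427/1242) = √(-203129/203688) = I*√1149303882/33948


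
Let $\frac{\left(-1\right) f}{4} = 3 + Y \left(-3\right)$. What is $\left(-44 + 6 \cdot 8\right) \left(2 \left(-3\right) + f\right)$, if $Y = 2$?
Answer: $24$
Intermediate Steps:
$f = 12$ ($f = - 4 \left(3 + 2 \left(-3\right)\right) = - 4 \left(3 - 6\right) = \left(-4\right) \left(-3\right) = 12$)
$\left(-44 + 6 \cdot 8\right) \left(2 \left(-3\right) + f\right) = \left(-44 + 6 \cdot 8\right) \left(2 \left(-3\right) + 12\right) = \left(-44 + 48\right) \left(-6 + 12\right) = 4 \cdot 6 = 24$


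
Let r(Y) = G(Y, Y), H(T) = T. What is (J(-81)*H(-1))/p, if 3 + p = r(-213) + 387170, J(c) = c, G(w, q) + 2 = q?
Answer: 27/128984 ≈ 0.00020933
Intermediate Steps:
G(w, q) = -2 + q
r(Y) = -2 + Y
p = 386952 (p = -3 + ((-2 - 213) + 387170) = -3 + (-215 + 387170) = -3 + 386955 = 386952)
(J(-81)*H(-1))/p = -81*(-1)/386952 = 81*(1/386952) = 27/128984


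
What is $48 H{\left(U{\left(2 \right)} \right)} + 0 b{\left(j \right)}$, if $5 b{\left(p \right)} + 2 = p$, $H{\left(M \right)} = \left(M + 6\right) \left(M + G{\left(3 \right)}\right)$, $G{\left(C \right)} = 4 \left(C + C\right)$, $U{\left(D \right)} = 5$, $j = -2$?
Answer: $15312$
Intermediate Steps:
$G{\left(C \right)} = 8 C$ ($G{\left(C \right)} = 4 \cdot 2 C = 8 C$)
$H{\left(M \right)} = \left(6 + M\right) \left(24 + M\right)$ ($H{\left(M \right)} = \left(M + 6\right) \left(M + 8 \cdot 3\right) = \left(6 + M\right) \left(M + 24\right) = \left(6 + M\right) \left(24 + M\right)$)
$b{\left(p \right)} = - \frac{2}{5} + \frac{p}{5}$
$48 H{\left(U{\left(2 \right)} \right)} + 0 b{\left(j \right)} = 48 \left(144 + 5^{2} + 30 \cdot 5\right) + 0 \left(- \frac{2}{5} + \frac{1}{5} \left(-2\right)\right) = 48 \left(144 + 25 + 150\right) + 0 \left(- \frac{2}{5} - \frac{2}{5}\right) = 48 \cdot 319 + 0 \left(- \frac{4}{5}\right) = 15312 + 0 = 15312$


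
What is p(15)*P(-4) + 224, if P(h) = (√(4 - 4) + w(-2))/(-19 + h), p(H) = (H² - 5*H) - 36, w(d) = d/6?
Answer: 5190/23 ≈ 225.65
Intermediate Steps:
w(d) = d/6 (w(d) = d*(⅙) = d/6)
p(H) = -36 + H² - 5*H
P(h) = -1/(3*(-19 + h)) (P(h) = (√(4 - 4) + (⅙)*(-2))/(-19 + h) = (√0 - ⅓)/(-19 + h) = (0 - ⅓)/(-19 + h) = -1/(3*(-19 + h)))
p(15)*P(-4) + 224 = (-36 + 15² - 5*15)*(-1/(-57 + 3*(-4))) + 224 = (-36 + 225 - 75)*(-1/(-57 - 12)) + 224 = 114*(-1/(-69)) + 224 = 114*(-1*(-1/69)) + 224 = 114*(1/69) + 224 = 38/23 + 224 = 5190/23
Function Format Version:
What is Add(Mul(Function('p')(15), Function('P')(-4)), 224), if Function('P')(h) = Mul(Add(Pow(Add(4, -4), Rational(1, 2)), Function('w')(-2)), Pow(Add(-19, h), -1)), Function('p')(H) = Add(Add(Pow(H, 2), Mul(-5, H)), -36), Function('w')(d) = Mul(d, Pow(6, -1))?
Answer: Rational(5190, 23) ≈ 225.65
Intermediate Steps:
Function('w')(d) = Mul(Rational(1, 6), d) (Function('w')(d) = Mul(d, Rational(1, 6)) = Mul(Rational(1, 6), d))
Function('p')(H) = Add(-36, Pow(H, 2), Mul(-5, H))
Function('P')(h) = Mul(Rational(-1, 3), Pow(Add(-19, h), -1)) (Function('P')(h) = Mul(Add(Pow(Add(4, -4), Rational(1, 2)), Mul(Rational(1, 6), -2)), Pow(Add(-19, h), -1)) = Mul(Add(Pow(0, Rational(1, 2)), Rational(-1, 3)), Pow(Add(-19, h), -1)) = Mul(Add(0, Rational(-1, 3)), Pow(Add(-19, h), -1)) = Mul(Rational(-1, 3), Pow(Add(-19, h), -1)))
Add(Mul(Function('p')(15), Function('P')(-4)), 224) = Add(Mul(Add(-36, Pow(15, 2), Mul(-5, 15)), Mul(-1, Pow(Add(-57, Mul(3, -4)), -1))), 224) = Add(Mul(Add(-36, 225, -75), Mul(-1, Pow(Add(-57, -12), -1))), 224) = Add(Mul(114, Mul(-1, Pow(-69, -1))), 224) = Add(Mul(114, Mul(-1, Rational(-1, 69))), 224) = Add(Mul(114, Rational(1, 69)), 224) = Add(Rational(38, 23), 224) = Rational(5190, 23)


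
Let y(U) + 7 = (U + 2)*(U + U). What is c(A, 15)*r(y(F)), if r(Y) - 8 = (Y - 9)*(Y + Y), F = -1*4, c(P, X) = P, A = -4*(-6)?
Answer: 192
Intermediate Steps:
A = 24
F = -4
y(U) = -7 + 2*U*(2 + U) (y(U) = -7 + (U + 2)*(U + U) = -7 + (2 + U)*(2*U) = -7 + 2*U*(2 + U))
r(Y) = 8 + 2*Y*(-9 + Y) (r(Y) = 8 + (Y - 9)*(Y + Y) = 8 + (-9 + Y)*(2*Y) = 8 + 2*Y*(-9 + Y))
c(A, 15)*r(y(F)) = 24*(8 - 18*(-7 + 2*(-4)**2 + 4*(-4)) + 2*(-7 + 2*(-4)**2 + 4*(-4))**2) = 24*(8 - 18*(-7 + 2*16 - 16) + 2*(-7 + 2*16 - 16)**2) = 24*(8 - 18*(-7 + 32 - 16) + 2*(-7 + 32 - 16)**2) = 24*(8 - 18*9 + 2*9**2) = 24*(8 - 162 + 2*81) = 24*(8 - 162 + 162) = 24*8 = 192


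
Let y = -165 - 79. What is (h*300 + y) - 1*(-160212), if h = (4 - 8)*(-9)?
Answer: 170768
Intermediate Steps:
y = -244
h = 36 (h = -4*(-9) = 36)
(h*300 + y) - 1*(-160212) = (36*300 - 244) - 1*(-160212) = (10800 - 244) + 160212 = 10556 + 160212 = 170768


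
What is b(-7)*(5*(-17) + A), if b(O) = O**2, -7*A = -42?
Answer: -3871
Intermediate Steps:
A = 6 (A = -1/7*(-42) = 6)
b(-7)*(5*(-17) + A) = (-7)**2*(5*(-17) + 6) = 49*(-85 + 6) = 49*(-79) = -3871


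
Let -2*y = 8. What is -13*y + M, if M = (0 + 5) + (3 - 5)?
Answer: 55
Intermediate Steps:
y = -4 (y = -½*8 = -4)
M = 3 (M = 5 - 2 = 3)
-13*y + M = -13*(-4) + 3 = 52 + 3 = 55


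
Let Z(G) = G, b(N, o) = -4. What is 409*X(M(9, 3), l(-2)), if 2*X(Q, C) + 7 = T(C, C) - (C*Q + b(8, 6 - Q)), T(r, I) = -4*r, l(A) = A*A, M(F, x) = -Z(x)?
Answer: -2863/2 ≈ -1431.5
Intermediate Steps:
M(F, x) = -x
l(A) = A**2
X(Q, C) = -3/2 - 2*C - C*Q/2 (X(Q, C) = -7/2 + (-4*C - (C*Q - 4))/2 = -7/2 + (-4*C - (-4 + C*Q))/2 = -7/2 + (-4*C + (4 - C*Q))/2 = -7/2 + (4 - 4*C - C*Q)/2 = -7/2 + (2 - 2*C - C*Q/2) = -3/2 - 2*C - C*Q/2)
409*X(M(9, 3), l(-2)) = 409*(-3/2 - 2*(-2)**2 - 1/2*(-2)**2*(-1*3)) = 409*(-3/2 - 2*4 - 1/2*4*(-3)) = 409*(-3/2 - 8 + 6) = 409*(-7/2) = -2863/2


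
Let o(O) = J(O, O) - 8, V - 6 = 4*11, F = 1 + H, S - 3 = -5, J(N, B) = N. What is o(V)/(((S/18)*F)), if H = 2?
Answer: -126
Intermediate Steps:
S = -2 (S = 3 - 5 = -2)
F = 3 (F = 1 + 2 = 3)
V = 50 (V = 6 + 4*11 = 6 + 44 = 50)
o(O) = -8 + O (o(O) = O - 8 = -8 + O)
o(V)/(((S/18)*F)) = (-8 + 50)/(((-2/18)*3)) = 42/((((1/18)*(-2))*3)) = 42/((-⅑*3)) = 42/(-⅓) = 42*(-3) = -126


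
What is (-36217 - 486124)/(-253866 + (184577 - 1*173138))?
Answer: 522341/242427 ≈ 2.1546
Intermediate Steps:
(-36217 - 486124)/(-253866 + (184577 - 1*173138)) = -522341/(-253866 + (184577 - 173138)) = -522341/(-253866 + 11439) = -522341/(-242427) = -522341*(-1/242427) = 522341/242427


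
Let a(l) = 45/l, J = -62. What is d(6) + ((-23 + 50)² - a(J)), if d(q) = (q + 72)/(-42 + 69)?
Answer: 408799/558 ≈ 732.61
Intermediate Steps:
d(q) = 8/3 + q/27 (d(q) = (72 + q)/27 = (72 + q)*(1/27) = 8/3 + q/27)
d(6) + ((-23 + 50)² - a(J)) = (8/3 + (1/27)*6) + ((-23 + 50)² - 45/(-62)) = (8/3 + 2/9) + (27² - 45*(-1)/62) = 26/9 + (729 - 1*(-45/62)) = 26/9 + (729 + 45/62) = 26/9 + 45243/62 = 408799/558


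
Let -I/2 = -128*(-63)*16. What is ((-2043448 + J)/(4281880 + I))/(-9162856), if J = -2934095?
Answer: 4977543/36869793184192 ≈ 1.3500e-7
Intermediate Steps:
I = -258048 (I = -2*(-128*(-63))*16 = -16128*16 = -2*129024 = -258048)
((-2043448 + J)/(4281880 + I))/(-9162856) = ((-2043448 - 2934095)/(4281880 - 258048))/(-9162856) = -4977543/4023832*(-1/9162856) = 4977543/36869793184192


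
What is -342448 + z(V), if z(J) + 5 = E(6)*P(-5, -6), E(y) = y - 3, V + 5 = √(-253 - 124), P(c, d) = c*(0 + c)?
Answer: -342378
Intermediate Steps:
P(c, d) = c² (P(c, d) = c*c = c²)
V = -5 + I*√377 (V = -5 + √(-253 - 124) = -5 + √(-377) = -5 + I*√377 ≈ -5.0 + 19.416*I)
E(y) = -3 + y
z(J) = 70 (z(J) = -5 + (-3 + 6)*(-5)² = -5 + 3*25 = -5 + 75 = 70)
-342448 + z(V) = -342448 + 70 = -342378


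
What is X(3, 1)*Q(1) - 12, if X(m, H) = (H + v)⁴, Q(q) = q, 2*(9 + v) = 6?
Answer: 613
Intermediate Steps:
v = -6 (v = -9 + (½)*6 = -9 + 3 = -6)
X(m, H) = (-6 + H)⁴ (X(m, H) = (H - 6)⁴ = (-6 + H)⁴)
X(3, 1)*Q(1) - 12 = (-6 + 1)⁴*1 - 12 = (-5)⁴*1 - 12 = 625*1 - 12 = 625 - 12 = 613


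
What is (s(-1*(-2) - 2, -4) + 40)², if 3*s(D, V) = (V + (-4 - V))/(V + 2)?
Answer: 14884/9 ≈ 1653.8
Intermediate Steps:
s(D, V) = -4/(3*(2 + V)) (s(D, V) = ((V + (-4 - V))/(V + 2))/3 = (-4/(2 + V))/3 = -4/(3*(2 + V)))
(s(-1*(-2) - 2, -4) + 40)² = (-4/(6 + 3*(-4)) + 40)² = (-4/(6 - 12) + 40)² = (-4/(-6) + 40)² = (-4*(-⅙) + 40)² = (⅔ + 40)² = (122/3)² = 14884/9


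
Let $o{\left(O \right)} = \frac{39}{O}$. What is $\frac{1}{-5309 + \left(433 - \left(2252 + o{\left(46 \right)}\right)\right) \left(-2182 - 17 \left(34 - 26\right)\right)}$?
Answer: $\frac{23}{96901260} \approx 2.3735 \cdot 10^{-7}$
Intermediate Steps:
$\frac{1}{-5309 + \left(433 - \left(2252 + o{\left(46 \right)}\right)\right) \left(-2182 - 17 \left(34 - 26\right)\right)} = \frac{1}{-5309 + \left(433 - \left(2252 + \frac{39}{46}\right)\right) \left(-2182 - 17 \left(34 - 26\right)\right)} = \frac{1}{-5309 + \left(433 - \left(2252 + 39 \cdot \frac{1}{46}\right)\right) \left(-2182 - 136\right)} = \frac{1}{-5309 + \left(433 - \frac{103631}{46}\right) \left(-2182 - 136\right)} = \frac{1}{-5309 + \left(433 - \frac{103631}{46}\right) \left(-2318\right)} = \frac{1}{-5309 - - \frac{97023367}{23}} = \frac{1}{-5309 + \frac{97023367}{23}} = \frac{1}{\frac{96901260}{23}} = \frac{23}{96901260}$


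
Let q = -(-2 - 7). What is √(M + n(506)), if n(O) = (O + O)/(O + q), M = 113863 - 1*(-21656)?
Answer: 7*√733541795/515 ≈ 368.13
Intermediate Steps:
q = 9 (q = -1*(-9) = 9)
M = 135519 (M = 113863 + 21656 = 135519)
n(O) = 2*O/(9 + O) (n(O) = (O + O)/(O + 9) = (2*O)/(9 + O) = 2*O/(9 + O))
√(M + n(506)) = √(135519 + 2*506/(9 + 506)) = √(135519 + 2*506/515) = √(135519 + 2*506*(1/515)) = √(135519 + 1012/515) = √(69793297/515) = 7*√733541795/515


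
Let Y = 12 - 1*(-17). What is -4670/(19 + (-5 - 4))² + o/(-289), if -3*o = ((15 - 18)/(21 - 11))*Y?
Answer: -67496/1445 ≈ -46.710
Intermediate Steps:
Y = 29 (Y = 12 + 17 = 29)
o = 29/10 (o = -(15 - 18)/(21 - 11)*29/3 = -(-3/10)*29/3 = -(-3*⅒)*29/3 = -(-1)*29/10 = -⅓*(-87/10) = 29/10 ≈ 2.9000)
-4670/(19 + (-5 - 4))² + o/(-289) = -4670/(19 + (-5 - 4))² + (29/10)/(-289) = -4670/(19 - 9)² + (29/10)*(-1/289) = -4670/(10²) - 29/2890 = -4670/100 - 29/2890 = -4670*1/100 - 29/2890 = -467/10 - 29/2890 = -67496/1445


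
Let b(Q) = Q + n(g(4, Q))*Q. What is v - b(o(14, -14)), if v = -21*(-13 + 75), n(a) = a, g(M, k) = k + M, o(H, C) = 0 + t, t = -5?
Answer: -1302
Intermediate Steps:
o(H, C) = -5 (o(H, C) = 0 - 5 = -5)
g(M, k) = M + k
b(Q) = Q + Q*(4 + Q) (b(Q) = Q + (4 + Q)*Q = Q + Q*(4 + Q))
v = -1302 (v = -21*62 = -1302)
v - b(o(14, -14)) = -1302 - (-5)*(5 - 5) = -1302 - (-5)*0 = -1302 - 1*0 = -1302 + 0 = -1302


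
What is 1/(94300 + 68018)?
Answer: 1/162318 ≈ 6.1607e-6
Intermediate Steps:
1/(94300 + 68018) = 1/162318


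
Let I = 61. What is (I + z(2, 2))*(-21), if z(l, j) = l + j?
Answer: -1365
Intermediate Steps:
z(l, j) = j + l
(I + z(2, 2))*(-21) = (61 + (2 + 2))*(-21) = (61 + 4)*(-21) = 65*(-21) = -1365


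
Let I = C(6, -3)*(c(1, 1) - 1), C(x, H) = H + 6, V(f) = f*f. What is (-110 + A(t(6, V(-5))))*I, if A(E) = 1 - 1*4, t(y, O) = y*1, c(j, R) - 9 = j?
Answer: -3051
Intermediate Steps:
V(f) = f²
c(j, R) = 9 + j
C(x, H) = 6 + H
t(y, O) = y
A(E) = -3 (A(E) = 1 - 4 = -3)
I = 27 (I = (6 - 3)*((9 + 1) - 1) = 3*(10 - 1) = 3*9 = 27)
(-110 + A(t(6, V(-5))))*I = (-110 - 3)*27 = -113*27 = -3051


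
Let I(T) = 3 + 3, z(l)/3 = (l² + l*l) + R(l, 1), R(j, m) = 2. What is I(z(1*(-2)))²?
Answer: 36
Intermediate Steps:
z(l) = 6 + 6*l² (z(l) = 3*((l² + l*l) + 2) = 3*((l² + l²) + 2) = 3*(2*l² + 2) = 3*(2 + 2*l²) = 6 + 6*l²)
I(T) = 6
I(z(1*(-2)))² = 6² = 36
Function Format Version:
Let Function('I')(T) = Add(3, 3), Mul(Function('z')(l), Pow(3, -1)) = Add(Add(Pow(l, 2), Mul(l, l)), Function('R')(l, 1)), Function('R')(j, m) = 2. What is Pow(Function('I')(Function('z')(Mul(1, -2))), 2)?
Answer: 36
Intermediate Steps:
Function('z')(l) = Add(6, Mul(6, Pow(l, 2))) (Function('z')(l) = Mul(3, Add(Add(Pow(l, 2), Mul(l, l)), 2)) = Mul(3, Add(Add(Pow(l, 2), Pow(l, 2)), 2)) = Mul(3, Add(Mul(2, Pow(l, 2)), 2)) = Mul(3, Add(2, Mul(2, Pow(l, 2)))) = Add(6, Mul(6, Pow(l, 2))))
Function('I')(T) = 6
Pow(Function('I')(Function('z')(Mul(1, -2))), 2) = Pow(6, 2) = 36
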